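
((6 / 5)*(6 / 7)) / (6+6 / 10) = 0.16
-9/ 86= -0.10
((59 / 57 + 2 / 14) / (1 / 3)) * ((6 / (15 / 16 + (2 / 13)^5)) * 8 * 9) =1206197291520 / 740797631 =1628.24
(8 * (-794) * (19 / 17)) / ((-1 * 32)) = 7543 / 34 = 221.85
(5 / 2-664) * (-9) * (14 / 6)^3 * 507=76690341 / 2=38345170.50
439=439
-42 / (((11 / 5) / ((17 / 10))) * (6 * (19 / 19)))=-119 / 22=-5.41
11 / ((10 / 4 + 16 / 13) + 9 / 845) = 18590 / 6323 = 2.94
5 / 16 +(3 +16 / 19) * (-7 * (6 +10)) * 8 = -1046433 / 304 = -3442.21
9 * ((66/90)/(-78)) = -11/130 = -0.08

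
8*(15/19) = 120/19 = 6.32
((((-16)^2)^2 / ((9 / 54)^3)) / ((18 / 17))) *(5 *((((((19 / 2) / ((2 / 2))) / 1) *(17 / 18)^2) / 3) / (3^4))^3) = 7205153172753920 / 2541865828329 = 2834.59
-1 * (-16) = 16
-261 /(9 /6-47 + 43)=522 /5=104.40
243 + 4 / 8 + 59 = 605 / 2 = 302.50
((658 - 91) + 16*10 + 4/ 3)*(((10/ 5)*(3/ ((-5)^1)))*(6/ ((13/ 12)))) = -62928/ 13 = -4840.62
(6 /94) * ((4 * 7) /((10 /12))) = 504 /235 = 2.14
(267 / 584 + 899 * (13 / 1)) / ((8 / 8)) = 6825475 / 584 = 11687.46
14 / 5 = 2.80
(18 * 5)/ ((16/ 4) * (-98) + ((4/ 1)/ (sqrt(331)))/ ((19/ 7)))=-358473/ 1561349 - 57 * sqrt(331)/ 21858886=-0.23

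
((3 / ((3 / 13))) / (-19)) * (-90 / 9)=130 / 19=6.84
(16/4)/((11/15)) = 60/11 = 5.45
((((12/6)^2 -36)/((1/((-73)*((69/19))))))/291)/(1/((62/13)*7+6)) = 27508736/23959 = 1148.16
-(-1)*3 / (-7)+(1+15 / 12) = 51 / 28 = 1.82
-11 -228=-239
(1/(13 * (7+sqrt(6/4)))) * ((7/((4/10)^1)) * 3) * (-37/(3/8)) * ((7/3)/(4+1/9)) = -8232/247+588 * sqrt(6)/247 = -27.50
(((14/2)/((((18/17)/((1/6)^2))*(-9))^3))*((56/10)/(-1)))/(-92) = -240737/22811318392320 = -0.00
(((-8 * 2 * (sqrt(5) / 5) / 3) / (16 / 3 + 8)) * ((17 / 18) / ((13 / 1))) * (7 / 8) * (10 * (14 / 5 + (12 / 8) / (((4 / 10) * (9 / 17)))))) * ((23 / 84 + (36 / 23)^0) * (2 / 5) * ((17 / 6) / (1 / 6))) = -18337339 * sqrt(5) / 4212000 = -9.73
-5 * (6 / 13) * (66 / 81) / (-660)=1 / 351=0.00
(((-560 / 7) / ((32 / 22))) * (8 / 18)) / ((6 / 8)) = -880 / 27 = -32.59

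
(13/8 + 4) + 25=245/8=30.62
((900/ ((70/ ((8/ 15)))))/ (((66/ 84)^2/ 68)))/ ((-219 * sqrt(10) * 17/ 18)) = -16128 * sqrt(10)/ 44165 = -1.15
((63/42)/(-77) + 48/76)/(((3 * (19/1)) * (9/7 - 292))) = -597/16161970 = -0.00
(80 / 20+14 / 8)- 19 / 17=315 / 68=4.63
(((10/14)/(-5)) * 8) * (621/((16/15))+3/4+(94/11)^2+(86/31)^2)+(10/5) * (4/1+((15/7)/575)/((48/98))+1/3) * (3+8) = -744692851613/1123274460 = -662.97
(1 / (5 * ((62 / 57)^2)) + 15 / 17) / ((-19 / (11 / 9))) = -1259621 / 18624180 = -0.07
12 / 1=12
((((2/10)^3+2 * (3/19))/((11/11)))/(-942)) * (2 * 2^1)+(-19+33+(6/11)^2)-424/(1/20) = -1145863704848/135353625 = -8465.70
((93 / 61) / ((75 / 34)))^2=1110916 / 2325625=0.48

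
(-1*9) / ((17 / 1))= -9 / 17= -0.53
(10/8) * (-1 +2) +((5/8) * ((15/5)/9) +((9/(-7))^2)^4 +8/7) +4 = 1946430491/138355224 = 14.07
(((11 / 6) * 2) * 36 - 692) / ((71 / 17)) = -9520 / 71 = -134.08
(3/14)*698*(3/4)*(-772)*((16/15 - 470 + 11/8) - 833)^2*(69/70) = -113201971671456537/784000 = -144390269989.10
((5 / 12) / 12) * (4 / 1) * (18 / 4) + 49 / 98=9 / 8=1.12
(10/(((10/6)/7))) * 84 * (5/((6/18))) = 52920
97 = 97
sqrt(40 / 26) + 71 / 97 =1.97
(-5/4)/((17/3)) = -15/68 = -0.22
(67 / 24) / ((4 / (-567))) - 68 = -14839 / 32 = -463.72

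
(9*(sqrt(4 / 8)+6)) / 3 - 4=16.12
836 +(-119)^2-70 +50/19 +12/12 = 283682/19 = 14930.63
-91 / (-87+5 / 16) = 1456 / 1387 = 1.05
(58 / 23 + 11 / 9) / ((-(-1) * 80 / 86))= 6665 / 1656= 4.02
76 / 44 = 19 / 11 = 1.73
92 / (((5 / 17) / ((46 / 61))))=235.88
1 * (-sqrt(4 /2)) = -sqrt(2) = -1.41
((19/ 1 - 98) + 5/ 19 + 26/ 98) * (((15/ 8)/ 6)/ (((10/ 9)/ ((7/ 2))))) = -657513/ 8512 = -77.25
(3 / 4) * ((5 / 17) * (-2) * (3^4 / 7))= -1215 / 238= -5.11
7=7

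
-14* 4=-56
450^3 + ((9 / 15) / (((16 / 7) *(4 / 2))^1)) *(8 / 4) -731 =7289941541 / 80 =91124269.26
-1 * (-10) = 10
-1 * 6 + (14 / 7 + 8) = 4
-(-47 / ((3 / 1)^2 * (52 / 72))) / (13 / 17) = 1598 / 169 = 9.46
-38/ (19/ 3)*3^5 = -1458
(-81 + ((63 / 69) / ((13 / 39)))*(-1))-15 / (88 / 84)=-49617 / 506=-98.06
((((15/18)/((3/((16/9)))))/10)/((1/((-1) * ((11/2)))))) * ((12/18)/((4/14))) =-154/243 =-0.63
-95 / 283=-0.34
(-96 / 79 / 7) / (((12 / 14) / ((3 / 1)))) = -48 / 79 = -0.61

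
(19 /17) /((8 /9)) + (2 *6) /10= 1671 /680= 2.46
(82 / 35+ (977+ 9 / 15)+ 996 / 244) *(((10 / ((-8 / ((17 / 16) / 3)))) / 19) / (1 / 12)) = -35715181 / 129808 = -275.14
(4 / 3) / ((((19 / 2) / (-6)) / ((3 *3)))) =-144 / 19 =-7.58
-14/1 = -14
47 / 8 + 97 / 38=1281 / 152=8.43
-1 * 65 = -65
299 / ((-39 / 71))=-1633 / 3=-544.33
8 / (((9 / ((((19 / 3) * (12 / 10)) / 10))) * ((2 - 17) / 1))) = -152 / 3375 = -0.05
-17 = -17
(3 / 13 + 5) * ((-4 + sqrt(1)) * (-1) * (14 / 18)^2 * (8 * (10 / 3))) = 266560 / 1053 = 253.14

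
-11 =-11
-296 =-296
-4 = -4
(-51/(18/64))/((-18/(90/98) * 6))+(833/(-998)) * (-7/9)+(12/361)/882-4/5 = 368389181/264804330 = 1.39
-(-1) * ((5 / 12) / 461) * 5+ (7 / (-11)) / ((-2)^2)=-4703 / 30426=-0.15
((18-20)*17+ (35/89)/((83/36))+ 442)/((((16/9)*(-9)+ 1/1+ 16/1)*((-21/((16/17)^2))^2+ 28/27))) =5335234117632/7359812552785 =0.72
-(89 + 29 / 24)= -2165 / 24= -90.21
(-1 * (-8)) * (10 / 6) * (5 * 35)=7000 / 3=2333.33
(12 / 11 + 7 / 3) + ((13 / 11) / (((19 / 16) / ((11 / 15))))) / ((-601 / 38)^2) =68084151 / 19866055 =3.43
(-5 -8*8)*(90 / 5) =-1242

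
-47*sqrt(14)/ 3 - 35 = -93.62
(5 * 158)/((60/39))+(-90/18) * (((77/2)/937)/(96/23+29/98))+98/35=389886407/755222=516.25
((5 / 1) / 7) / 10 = 1 / 14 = 0.07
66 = 66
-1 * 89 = -89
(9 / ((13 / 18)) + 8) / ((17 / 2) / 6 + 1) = 3192 / 377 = 8.47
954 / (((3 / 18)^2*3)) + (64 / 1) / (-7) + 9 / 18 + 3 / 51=2722581 / 238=11439.42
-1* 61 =-61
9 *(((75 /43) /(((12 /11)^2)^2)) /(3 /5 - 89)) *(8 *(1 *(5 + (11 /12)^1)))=-129938875 /21894912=-5.93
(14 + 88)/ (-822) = -17/ 137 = -0.12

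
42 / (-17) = -42 / 17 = -2.47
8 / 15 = 0.53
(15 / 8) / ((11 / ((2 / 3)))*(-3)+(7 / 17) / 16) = -510 / 13457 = -0.04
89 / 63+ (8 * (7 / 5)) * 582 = 2053741 / 315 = 6519.81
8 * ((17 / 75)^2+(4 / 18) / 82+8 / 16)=4.43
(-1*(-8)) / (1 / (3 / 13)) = 24 / 13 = 1.85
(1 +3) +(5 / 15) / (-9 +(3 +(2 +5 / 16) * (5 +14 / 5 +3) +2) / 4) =2732 / 723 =3.78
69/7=9.86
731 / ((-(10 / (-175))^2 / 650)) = -291029375 / 2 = -145514687.50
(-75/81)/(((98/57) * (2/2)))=-475/882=-0.54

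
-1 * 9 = -9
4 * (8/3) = 32/3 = 10.67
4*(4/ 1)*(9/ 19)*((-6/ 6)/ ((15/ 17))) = -816/ 95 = -8.59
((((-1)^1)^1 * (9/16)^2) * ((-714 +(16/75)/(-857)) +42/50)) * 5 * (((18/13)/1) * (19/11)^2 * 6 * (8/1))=219331623825/980408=223714.64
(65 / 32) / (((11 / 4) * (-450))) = -0.00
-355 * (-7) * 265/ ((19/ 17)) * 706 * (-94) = -39102105405.26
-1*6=-6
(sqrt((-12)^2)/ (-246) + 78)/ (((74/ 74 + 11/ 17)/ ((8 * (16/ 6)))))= 869312/ 861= 1009.65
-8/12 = -2/3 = -0.67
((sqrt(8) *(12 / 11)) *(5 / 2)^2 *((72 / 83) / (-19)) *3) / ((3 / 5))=-4.40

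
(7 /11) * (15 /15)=7 /11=0.64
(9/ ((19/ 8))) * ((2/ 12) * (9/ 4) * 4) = 108/ 19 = 5.68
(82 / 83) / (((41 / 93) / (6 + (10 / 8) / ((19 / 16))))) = 24924 / 1577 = 15.80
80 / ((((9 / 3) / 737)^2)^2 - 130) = -23602605004880 / 38354233132849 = -0.62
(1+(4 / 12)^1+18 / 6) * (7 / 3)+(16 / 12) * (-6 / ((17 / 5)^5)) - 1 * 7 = 39530996 / 12778713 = 3.09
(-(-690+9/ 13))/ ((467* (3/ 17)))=50779/ 6071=8.36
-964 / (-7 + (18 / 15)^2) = 24100 / 139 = 173.38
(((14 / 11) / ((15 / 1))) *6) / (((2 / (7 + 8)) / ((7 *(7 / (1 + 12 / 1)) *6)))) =12348 / 143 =86.35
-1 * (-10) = 10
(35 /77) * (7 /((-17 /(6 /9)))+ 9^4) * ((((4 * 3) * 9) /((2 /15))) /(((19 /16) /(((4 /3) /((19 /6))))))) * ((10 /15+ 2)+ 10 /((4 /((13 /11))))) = 3575102025600 /742577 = 4814452.95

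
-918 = -918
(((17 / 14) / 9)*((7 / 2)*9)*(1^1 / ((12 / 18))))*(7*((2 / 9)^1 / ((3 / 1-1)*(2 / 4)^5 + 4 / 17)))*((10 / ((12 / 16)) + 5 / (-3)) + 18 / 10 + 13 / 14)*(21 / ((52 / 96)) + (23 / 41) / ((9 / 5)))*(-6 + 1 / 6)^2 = 40126951800565 / 62946234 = 637479.79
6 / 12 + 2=5 / 2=2.50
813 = 813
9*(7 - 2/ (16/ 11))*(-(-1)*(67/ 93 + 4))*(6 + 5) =651915/ 248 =2628.69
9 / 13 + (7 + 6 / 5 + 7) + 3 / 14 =16.11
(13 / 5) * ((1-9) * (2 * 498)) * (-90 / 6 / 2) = 155376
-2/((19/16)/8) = -256/19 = -13.47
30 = 30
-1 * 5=-5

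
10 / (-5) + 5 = 3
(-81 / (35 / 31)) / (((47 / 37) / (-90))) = 5083.06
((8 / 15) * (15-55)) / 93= -64 / 279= -0.23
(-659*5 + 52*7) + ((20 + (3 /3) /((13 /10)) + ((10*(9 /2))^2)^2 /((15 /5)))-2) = 17731516 /13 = 1363962.77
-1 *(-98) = 98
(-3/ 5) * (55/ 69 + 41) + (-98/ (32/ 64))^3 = -865899524/ 115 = -7529561.08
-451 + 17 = -434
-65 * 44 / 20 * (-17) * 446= 1084226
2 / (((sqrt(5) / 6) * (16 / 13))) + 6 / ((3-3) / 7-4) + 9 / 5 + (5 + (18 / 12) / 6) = 39 * sqrt(5) / 20 + 111 / 20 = 9.91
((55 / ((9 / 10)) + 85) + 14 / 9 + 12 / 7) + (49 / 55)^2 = 9539846 / 63525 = 150.17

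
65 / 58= 1.12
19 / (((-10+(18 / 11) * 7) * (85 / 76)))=11.68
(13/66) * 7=91/66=1.38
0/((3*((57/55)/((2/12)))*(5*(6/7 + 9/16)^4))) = 0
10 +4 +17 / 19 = 283 / 19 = 14.89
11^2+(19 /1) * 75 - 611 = 935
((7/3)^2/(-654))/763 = -7/641574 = -0.00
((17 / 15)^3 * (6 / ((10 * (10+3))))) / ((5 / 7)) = 0.09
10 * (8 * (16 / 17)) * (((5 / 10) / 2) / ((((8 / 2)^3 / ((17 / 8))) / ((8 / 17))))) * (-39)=-195 / 17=-11.47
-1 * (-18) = 18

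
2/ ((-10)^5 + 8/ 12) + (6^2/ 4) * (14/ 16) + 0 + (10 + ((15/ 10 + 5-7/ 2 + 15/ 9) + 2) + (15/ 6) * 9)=169348799/ 3599976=47.04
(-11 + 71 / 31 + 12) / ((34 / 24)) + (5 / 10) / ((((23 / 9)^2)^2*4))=161391807 / 69400568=2.33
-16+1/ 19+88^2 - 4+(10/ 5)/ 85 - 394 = 11838073/ 1615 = 7330.08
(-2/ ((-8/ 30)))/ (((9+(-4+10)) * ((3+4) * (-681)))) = -1/ 9534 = -0.00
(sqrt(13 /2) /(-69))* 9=-3* sqrt(26) /46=-0.33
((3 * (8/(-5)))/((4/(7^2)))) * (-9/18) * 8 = 1176/5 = 235.20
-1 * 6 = -6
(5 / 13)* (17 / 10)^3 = 4913 / 2600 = 1.89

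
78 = 78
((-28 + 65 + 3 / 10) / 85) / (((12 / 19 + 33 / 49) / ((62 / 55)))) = 10765153 / 28400625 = 0.38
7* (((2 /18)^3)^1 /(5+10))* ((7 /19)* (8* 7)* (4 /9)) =0.01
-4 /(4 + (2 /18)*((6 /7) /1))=-42 /43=-0.98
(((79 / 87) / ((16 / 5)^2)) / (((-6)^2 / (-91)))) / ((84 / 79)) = -2028325 / 9621504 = -0.21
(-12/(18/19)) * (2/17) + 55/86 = -3731/4386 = -0.85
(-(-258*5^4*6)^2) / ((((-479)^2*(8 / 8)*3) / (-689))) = 214980918750000 / 229441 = 936976908.01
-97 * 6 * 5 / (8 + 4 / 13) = -6305 / 18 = -350.28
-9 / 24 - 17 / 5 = -151 / 40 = -3.78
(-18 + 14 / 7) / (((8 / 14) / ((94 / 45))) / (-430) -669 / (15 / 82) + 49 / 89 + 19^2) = 100726640 / 20747484913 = 0.00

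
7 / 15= 0.47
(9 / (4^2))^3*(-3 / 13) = -2187 / 53248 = -0.04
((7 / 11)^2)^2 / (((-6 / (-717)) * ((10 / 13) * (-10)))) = -7459907 / 2928200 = -2.55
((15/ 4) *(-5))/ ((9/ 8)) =-50/ 3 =-16.67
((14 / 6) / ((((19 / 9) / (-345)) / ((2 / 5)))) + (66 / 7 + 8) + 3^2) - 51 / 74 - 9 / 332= -207185231 / 1633772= -126.81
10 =10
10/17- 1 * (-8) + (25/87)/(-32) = 406039/47328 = 8.58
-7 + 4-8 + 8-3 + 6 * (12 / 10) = 6 / 5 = 1.20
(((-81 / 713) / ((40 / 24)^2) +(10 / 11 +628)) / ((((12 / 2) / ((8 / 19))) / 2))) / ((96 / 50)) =41101777 / 894102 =45.97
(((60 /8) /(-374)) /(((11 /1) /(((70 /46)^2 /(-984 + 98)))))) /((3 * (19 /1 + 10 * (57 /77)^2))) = 300125 /4625816678072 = 0.00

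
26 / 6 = 13 / 3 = 4.33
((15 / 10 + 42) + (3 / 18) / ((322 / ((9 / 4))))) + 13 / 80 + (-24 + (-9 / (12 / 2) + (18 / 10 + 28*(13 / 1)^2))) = 15301323 / 3220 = 4751.96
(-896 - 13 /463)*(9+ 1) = -4148610 /463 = -8960.28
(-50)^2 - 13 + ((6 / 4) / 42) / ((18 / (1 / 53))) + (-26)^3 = -403057367 / 26712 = -15089.00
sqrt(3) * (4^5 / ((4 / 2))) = 512 * sqrt(3) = 886.81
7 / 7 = 1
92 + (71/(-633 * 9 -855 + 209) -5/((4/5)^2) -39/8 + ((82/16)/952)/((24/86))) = 45982106981/579699456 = 79.32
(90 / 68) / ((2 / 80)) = 900 / 17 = 52.94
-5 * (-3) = 15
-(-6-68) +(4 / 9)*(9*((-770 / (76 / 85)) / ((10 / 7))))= -44409 / 19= -2337.32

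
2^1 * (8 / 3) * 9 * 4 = 192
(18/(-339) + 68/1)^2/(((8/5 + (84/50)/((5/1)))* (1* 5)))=6090050/12769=476.94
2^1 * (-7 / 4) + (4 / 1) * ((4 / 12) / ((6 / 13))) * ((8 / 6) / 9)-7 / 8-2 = -11561 / 1944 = -5.95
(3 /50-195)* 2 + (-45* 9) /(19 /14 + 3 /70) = -118854 /175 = -679.17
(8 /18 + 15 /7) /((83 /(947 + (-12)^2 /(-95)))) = 14640823 /496755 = 29.47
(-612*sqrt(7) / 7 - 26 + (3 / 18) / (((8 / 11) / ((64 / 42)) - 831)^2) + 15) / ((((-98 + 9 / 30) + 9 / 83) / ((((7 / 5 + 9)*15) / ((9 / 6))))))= 258.23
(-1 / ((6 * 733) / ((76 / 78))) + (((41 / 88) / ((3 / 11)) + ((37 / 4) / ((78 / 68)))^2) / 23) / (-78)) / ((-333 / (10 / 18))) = 2993957605 / 47954830174992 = 0.00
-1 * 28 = -28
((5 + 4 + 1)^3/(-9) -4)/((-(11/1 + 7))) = 518/81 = 6.40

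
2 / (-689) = -2 / 689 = -0.00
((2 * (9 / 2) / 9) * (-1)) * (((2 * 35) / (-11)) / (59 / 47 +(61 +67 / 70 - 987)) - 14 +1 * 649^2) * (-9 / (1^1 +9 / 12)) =168972836174124 / 78007699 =2166104.61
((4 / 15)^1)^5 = 1024 / 759375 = 0.00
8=8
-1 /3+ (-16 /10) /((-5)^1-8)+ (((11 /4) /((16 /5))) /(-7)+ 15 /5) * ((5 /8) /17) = -1241273 /11880960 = -0.10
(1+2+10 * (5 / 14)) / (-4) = -23 / 14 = -1.64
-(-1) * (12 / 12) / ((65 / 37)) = 37 / 65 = 0.57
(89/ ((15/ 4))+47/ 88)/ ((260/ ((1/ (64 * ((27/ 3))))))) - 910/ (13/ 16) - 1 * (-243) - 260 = -224765766367/ 197683200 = -1137.00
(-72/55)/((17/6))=-432/935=-0.46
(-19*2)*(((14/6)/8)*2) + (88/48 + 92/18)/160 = -12743/576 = -22.12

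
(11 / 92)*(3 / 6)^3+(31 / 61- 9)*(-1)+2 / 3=1235549 / 134688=9.17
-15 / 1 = -15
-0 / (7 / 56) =0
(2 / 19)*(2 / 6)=2 / 57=0.04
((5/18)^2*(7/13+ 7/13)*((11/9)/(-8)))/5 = -385/151632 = -0.00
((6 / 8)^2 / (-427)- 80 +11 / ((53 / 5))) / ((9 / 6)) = -9530799 / 181048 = -52.64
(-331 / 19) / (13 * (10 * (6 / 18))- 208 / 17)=-16881 / 30134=-0.56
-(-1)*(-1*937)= -937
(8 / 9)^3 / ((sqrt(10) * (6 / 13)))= 1664 * sqrt(10) / 10935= 0.48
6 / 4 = 3 / 2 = 1.50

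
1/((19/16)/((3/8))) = 6/19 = 0.32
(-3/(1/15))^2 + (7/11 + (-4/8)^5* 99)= 711935/352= 2022.54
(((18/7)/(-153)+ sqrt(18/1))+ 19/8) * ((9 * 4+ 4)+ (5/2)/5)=181845/1904+ 243 * sqrt(2)/2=267.33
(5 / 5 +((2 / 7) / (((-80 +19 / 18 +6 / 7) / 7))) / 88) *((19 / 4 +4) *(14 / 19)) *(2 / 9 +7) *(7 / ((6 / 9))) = 24122632625 / 49352424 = 488.78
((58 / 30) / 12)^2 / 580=29 / 648000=0.00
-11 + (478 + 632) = 1099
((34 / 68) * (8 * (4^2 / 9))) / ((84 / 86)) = 1376 / 189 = 7.28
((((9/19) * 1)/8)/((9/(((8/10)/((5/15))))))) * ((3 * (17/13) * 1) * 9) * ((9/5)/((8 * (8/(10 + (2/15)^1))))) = 0.16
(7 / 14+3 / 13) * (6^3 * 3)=6156 / 13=473.54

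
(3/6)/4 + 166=1329/8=166.12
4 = 4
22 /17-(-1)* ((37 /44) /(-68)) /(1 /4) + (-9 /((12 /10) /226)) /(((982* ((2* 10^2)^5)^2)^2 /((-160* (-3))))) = 2941863998259199999999999999999999999999999999809821 /2363602868633600000000000000000000000000000000000000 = 1.24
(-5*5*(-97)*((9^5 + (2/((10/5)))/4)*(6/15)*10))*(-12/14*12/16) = -5154999525/14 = -368214251.79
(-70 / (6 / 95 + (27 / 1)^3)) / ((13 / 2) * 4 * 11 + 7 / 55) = -365750 / 29426474667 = -0.00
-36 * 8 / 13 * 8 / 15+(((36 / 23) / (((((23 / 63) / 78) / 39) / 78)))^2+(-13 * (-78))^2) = 18823809254315223012 / 18189665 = 1034862888036.43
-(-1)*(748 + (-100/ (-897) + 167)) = 820855/ 897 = 915.11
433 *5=2165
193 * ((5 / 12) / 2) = 965 / 24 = 40.21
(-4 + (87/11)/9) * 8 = -824/33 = -24.97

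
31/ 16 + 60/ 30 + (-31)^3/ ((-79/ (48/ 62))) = 374001/ 1264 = 295.89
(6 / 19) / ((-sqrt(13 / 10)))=-6 * sqrt(130) / 247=-0.28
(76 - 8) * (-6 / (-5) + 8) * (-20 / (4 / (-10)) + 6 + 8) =200192 / 5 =40038.40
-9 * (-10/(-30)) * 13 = -39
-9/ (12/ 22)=-33/ 2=-16.50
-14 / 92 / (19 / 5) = -35 / 874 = -0.04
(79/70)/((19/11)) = 869/1330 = 0.65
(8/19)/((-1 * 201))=-8/3819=-0.00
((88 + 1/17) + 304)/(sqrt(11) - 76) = -101308/19601 - 1333 * sqrt(11)/19601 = -5.39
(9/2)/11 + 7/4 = 95/44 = 2.16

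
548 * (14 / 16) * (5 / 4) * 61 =292495 / 8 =36561.88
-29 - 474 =-503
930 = 930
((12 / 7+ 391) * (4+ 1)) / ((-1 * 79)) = -13745 / 553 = -24.86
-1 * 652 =-652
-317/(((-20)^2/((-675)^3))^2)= -47973552739453125/256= -187396690388488.77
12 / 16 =3 / 4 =0.75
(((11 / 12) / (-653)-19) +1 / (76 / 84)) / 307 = -2664449 / 45707388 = -0.06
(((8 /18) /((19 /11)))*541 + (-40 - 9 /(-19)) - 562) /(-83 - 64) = 79057 /25137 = 3.15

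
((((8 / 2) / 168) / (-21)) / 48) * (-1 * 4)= 1 / 10584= 0.00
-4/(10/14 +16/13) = -364/177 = -2.06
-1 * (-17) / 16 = 17 / 16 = 1.06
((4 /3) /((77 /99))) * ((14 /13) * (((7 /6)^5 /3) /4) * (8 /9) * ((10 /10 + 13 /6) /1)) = 319333 /341172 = 0.94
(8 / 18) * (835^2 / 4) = 697225 / 9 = 77469.44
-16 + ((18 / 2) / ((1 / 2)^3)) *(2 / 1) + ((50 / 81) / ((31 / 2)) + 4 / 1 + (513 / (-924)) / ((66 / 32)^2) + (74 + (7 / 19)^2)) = 206.05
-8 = -8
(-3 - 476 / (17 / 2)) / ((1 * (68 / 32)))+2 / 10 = -2343 / 85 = -27.56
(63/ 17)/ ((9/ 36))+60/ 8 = 759/ 34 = 22.32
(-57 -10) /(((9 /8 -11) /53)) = 28408 /79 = 359.59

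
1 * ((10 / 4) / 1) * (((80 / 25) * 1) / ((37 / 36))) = 288 / 37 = 7.78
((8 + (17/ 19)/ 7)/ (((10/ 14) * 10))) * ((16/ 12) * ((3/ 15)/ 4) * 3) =1081/ 4750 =0.23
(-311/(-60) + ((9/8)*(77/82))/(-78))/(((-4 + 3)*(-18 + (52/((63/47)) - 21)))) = 27775419/1108640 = 25.05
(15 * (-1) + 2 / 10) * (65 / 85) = -962 / 85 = -11.32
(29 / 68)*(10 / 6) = 145 / 204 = 0.71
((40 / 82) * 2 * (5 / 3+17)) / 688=140 / 5289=0.03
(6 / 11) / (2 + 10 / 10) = 2 / 11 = 0.18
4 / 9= 0.44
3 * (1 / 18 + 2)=37 / 6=6.17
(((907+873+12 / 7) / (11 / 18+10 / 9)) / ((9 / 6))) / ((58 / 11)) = 823152 / 6293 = 130.80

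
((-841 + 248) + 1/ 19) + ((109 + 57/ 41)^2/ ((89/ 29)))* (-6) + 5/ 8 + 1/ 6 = -1665734003551/ 68221704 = -24416.48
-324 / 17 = -19.06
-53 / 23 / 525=-53 / 12075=-0.00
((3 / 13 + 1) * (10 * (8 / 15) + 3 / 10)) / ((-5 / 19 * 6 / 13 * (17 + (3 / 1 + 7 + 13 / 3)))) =-6422 / 3525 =-1.82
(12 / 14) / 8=3 / 28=0.11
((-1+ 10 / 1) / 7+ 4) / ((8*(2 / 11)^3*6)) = 49247 / 2688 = 18.32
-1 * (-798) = 798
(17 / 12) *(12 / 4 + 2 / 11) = 595 / 132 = 4.51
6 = 6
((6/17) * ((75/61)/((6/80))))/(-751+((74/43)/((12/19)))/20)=-0.01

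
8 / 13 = 0.62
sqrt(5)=2.24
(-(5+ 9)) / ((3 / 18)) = -84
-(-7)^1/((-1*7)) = -1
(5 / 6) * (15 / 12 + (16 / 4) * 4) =115 / 8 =14.38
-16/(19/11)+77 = 1287/19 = 67.74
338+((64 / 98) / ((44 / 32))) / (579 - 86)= 89815982 / 265727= 338.00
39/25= 1.56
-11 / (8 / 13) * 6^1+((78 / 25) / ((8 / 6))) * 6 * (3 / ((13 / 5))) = -1821 / 20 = -91.05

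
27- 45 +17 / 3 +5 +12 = 14 / 3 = 4.67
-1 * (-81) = 81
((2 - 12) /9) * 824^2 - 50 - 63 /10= -67902667 /90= -754474.08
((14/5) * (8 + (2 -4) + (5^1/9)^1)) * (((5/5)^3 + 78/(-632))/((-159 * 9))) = -114401/10174410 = -0.01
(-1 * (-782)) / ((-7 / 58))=-45356 / 7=-6479.43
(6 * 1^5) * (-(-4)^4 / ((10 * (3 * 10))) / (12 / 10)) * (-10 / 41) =128 / 123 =1.04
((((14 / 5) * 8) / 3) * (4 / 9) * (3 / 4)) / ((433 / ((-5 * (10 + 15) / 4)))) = -700 / 3897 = -0.18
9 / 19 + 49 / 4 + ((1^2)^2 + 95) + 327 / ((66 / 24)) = 190301 / 836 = 227.63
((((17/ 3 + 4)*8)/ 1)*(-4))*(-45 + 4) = 38048/ 3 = 12682.67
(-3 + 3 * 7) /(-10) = -9 /5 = -1.80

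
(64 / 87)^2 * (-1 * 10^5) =-409600000 / 7569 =-54115.47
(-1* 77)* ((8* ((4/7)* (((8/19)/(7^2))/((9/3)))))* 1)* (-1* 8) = 22528/2793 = 8.07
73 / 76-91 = -6843 / 76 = -90.04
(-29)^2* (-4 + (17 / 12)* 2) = -5887 / 6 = -981.17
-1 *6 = -6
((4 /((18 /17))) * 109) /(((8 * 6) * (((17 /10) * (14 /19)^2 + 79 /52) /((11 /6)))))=4387955 /681372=6.44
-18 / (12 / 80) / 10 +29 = 17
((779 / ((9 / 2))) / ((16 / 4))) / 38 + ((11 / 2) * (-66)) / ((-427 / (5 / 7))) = 187889 / 107604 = 1.75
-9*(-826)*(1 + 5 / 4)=33453 / 2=16726.50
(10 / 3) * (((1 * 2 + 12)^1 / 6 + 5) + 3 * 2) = 400 / 9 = 44.44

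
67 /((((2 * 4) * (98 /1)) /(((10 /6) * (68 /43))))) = 0.23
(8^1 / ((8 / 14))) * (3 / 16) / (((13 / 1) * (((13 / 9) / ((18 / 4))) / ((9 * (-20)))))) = -76545 / 676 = -113.23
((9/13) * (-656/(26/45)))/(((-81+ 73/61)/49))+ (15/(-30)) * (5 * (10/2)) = 193387555/411346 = 470.13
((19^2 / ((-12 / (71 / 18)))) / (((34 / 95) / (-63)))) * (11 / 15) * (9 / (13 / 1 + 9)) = 3408923 / 544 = 6266.40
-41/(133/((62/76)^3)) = -1221431/7297976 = -0.17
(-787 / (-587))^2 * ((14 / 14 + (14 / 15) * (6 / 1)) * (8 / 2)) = 81756708 / 1722845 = 47.45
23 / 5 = 4.60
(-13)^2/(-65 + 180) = 169/115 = 1.47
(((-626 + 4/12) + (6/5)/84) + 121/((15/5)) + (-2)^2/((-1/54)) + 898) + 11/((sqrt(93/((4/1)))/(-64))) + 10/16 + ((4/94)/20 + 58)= 9.31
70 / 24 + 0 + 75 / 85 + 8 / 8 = 979 / 204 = 4.80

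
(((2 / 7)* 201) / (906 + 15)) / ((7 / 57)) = 7638 / 15043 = 0.51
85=85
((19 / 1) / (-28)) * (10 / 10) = -0.68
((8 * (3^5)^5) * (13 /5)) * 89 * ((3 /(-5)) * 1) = -23527510107013224 /25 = -941100404280528.96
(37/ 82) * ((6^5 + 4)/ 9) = 143930/ 369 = 390.05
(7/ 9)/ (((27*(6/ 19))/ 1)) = 133/ 1458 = 0.09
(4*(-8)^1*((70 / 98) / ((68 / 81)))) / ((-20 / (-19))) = -3078 / 119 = -25.87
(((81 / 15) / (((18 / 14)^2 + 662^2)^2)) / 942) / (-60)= -7203 / 14479615923429386600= -0.00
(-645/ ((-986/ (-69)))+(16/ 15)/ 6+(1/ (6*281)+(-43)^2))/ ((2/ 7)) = 39362285774/ 6233985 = 6314.15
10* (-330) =-3300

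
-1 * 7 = -7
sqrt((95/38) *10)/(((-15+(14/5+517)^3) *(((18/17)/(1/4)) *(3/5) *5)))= 10625/3792036799584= 0.00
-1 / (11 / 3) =-3 / 11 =-0.27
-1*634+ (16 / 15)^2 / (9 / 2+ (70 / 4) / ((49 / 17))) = -5277154 / 8325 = -633.89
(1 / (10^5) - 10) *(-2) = 999999 / 50000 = 20.00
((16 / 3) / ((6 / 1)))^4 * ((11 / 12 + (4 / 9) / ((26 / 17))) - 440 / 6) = -34565120 / 767637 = -45.03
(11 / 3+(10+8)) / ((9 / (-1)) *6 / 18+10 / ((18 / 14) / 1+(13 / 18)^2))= 266435 / 31149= 8.55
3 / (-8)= -3 / 8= -0.38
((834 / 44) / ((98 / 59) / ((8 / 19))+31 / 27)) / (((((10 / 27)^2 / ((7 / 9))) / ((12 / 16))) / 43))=48587505183 / 71396600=680.53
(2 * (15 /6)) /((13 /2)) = 10 /13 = 0.77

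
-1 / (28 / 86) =-43 / 14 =-3.07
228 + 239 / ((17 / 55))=17021 / 17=1001.24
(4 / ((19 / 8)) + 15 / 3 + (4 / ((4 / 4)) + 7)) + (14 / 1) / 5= 1946 / 95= 20.48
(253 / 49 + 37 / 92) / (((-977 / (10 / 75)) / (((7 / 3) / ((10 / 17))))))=-142171 / 47189100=-0.00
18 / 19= 0.95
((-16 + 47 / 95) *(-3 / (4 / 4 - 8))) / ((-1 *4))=4419 / 2660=1.66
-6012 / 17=-353.65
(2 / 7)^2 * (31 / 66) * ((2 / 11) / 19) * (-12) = -0.00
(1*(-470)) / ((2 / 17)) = -3995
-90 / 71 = -1.27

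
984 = 984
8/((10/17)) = 13.60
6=6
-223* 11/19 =-2453/19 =-129.11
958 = 958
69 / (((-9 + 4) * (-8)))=69 / 40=1.72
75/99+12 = 421/33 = 12.76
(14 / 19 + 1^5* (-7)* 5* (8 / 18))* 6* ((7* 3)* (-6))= 11202.95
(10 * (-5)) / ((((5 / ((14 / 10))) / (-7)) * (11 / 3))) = 294 / 11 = 26.73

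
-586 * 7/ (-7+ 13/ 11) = 22561/ 32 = 705.03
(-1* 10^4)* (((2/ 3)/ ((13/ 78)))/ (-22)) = 20000/ 11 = 1818.18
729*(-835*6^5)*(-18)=85200621120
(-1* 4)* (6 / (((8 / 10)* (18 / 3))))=-5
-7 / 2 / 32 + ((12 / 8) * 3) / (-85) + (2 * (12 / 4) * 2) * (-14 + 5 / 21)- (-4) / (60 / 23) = -3741859 / 22848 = -163.77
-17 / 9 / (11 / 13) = -221 / 99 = -2.23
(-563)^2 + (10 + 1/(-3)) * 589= 322662.67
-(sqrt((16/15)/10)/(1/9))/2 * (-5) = 3 * sqrt(6) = 7.35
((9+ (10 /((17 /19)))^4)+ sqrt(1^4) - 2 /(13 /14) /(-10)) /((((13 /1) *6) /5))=14127351324 /14115049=1000.87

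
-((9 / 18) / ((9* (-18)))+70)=-22679 / 324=-70.00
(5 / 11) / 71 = 5 / 781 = 0.01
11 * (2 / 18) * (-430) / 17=-4730 / 153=-30.92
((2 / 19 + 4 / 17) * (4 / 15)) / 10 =0.01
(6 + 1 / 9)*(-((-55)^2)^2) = -503284375 / 9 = -55920486.11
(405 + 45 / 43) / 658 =8730 / 14147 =0.62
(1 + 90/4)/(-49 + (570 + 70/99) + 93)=4653/121712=0.04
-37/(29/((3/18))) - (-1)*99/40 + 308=1079713/3480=310.26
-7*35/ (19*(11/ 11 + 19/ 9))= -315/ 76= -4.14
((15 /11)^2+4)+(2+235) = 29386 /121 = 242.86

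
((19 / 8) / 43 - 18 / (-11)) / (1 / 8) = 6401 / 473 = 13.53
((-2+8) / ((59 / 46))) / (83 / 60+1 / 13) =215280 / 67201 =3.20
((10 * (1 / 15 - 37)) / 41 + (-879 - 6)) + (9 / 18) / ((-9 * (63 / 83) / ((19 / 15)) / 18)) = -34703002 / 38745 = -895.68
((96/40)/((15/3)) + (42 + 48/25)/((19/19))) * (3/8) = 333/20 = 16.65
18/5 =3.60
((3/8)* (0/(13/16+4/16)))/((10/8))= 0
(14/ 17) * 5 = 70/ 17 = 4.12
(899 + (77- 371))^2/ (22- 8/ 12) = 1098075/ 64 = 17157.42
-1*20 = -20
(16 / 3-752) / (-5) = 448 / 3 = 149.33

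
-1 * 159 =-159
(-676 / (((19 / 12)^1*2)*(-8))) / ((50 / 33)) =16731 / 950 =17.61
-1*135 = -135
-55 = -55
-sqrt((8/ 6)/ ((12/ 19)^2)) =-19 * sqrt(3)/ 18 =-1.83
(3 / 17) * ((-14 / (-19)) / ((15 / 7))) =98 / 1615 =0.06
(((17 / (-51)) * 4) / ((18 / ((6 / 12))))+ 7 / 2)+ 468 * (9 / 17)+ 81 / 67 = 252.44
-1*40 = -40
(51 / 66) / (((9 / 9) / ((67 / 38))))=1139 / 836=1.36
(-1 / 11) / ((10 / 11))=-1 / 10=-0.10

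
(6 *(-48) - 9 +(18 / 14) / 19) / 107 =-39492 / 14231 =-2.78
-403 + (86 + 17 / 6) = -1885 / 6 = -314.17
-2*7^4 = -4802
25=25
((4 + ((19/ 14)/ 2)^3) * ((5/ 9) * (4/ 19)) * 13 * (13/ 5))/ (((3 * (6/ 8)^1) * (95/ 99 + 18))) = 175985953/ 440366724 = 0.40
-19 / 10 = -1.90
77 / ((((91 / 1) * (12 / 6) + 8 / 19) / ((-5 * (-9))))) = 65835 / 3466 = 18.99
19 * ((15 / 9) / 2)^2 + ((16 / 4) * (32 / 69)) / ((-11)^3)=14539639 / 1102068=13.19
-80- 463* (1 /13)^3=-176223 /2197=-80.21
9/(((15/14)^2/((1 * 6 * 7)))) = 8232/25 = 329.28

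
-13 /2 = -6.50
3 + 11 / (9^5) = 177158 / 59049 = 3.00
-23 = -23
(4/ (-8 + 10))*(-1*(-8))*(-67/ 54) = -536/ 27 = -19.85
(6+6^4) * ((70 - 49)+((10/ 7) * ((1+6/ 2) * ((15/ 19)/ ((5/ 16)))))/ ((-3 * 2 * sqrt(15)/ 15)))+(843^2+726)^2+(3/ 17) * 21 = 8602925105502/ 17 - 59520 * sqrt(15)/ 19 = 506054405838.08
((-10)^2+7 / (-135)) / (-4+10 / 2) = 13493 / 135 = 99.95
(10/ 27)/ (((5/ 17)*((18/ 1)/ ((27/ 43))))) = 17/ 387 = 0.04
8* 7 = 56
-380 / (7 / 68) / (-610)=2584 / 427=6.05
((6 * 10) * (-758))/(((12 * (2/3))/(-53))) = 301305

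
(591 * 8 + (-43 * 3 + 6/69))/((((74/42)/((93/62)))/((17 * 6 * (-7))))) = -2379075489/851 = -2795623.37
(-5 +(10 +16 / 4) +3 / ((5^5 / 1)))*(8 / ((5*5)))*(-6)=-1350144 / 78125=-17.28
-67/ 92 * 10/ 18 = -335/ 828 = -0.40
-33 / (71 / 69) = -2277 / 71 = -32.07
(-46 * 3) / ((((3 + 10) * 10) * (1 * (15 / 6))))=-138 / 325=-0.42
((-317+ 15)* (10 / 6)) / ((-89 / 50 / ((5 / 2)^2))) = 1767.32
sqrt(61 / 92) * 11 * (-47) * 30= -7755 * sqrt(1403) / 23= -12629.40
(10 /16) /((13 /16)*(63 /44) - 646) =-88 /90793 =-0.00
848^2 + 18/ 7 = 5033746/ 7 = 719106.57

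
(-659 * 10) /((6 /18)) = -19770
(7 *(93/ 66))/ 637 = 31/ 2002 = 0.02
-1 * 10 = -10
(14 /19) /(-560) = -1 /760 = -0.00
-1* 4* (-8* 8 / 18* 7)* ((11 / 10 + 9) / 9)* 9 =45248 / 45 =1005.51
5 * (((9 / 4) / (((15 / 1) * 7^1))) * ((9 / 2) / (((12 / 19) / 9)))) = 1539 / 224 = 6.87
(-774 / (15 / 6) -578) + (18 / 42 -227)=-38996 / 35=-1114.17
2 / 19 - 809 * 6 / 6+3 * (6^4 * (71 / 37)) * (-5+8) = 15166083 / 703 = 21573.38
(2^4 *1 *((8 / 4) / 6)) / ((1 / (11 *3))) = 176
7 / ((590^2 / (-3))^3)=-189 / 42180533641000000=-0.00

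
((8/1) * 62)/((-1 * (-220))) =124/55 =2.25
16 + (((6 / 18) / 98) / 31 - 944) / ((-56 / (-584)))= -627043127 / 63798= -9828.57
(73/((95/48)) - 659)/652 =-59101/61940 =-0.95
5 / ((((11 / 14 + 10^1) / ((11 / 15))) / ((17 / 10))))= 1309 / 2265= 0.58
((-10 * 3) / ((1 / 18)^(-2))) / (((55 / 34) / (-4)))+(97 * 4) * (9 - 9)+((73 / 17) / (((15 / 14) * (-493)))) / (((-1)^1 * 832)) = 1185459229 / 5177446560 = 0.23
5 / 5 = 1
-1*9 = -9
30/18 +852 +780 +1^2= 4904/3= 1634.67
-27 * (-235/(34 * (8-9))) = -6345/34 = -186.62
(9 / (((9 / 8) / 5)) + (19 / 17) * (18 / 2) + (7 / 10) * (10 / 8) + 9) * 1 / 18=2717 / 816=3.33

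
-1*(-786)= 786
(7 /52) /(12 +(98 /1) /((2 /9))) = 7 /23556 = 0.00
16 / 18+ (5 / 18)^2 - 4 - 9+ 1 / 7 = -26969 / 2268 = -11.89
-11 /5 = -2.20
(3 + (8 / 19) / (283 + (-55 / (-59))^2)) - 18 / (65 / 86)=-6350127629 / 305090695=-20.81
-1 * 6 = -6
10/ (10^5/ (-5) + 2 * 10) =-1/ 1998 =-0.00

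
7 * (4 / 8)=7 / 2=3.50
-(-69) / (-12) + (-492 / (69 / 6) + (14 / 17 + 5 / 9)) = -663733 / 14076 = -47.15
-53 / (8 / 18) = -477 / 4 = -119.25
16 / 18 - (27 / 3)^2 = -721 / 9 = -80.11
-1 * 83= -83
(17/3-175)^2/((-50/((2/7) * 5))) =-819.25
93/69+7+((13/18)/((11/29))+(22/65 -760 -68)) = -241961437/296010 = -817.41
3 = 3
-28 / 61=-0.46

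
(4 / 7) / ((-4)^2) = 1 / 28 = 0.04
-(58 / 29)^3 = -8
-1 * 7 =-7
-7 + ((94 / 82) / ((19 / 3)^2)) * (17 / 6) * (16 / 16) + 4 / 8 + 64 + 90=2184346 / 14801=147.58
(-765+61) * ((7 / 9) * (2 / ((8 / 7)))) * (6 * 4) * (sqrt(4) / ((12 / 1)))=-34496 / 9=-3832.89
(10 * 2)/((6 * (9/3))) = 10/9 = 1.11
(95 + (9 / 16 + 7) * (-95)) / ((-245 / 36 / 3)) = 7695 / 28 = 274.82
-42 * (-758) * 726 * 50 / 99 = 11673200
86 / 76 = 43 / 38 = 1.13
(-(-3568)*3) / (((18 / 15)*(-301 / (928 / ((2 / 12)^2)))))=-297999360 / 301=-990031.10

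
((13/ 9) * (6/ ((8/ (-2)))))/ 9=-13/ 54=-0.24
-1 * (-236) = 236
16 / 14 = 1.14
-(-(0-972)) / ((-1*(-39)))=-324 / 13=-24.92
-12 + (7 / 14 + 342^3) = 80003353 / 2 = 40001676.50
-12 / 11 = -1.09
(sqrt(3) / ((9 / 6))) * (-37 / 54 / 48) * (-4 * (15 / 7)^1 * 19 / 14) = 3515 * sqrt(3) / 31752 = 0.19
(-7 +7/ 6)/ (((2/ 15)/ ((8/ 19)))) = -350/ 19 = -18.42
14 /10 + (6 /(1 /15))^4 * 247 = 81028350007 /5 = 16205670001.40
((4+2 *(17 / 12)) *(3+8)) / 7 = 451 / 42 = 10.74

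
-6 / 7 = -0.86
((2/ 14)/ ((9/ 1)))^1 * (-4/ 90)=-2/ 2835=-0.00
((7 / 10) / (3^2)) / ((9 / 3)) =7 / 270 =0.03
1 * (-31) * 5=-155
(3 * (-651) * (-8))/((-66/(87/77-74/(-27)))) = -997828/1089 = -916.28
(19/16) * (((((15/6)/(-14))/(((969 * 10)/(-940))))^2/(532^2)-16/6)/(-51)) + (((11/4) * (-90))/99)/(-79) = 16565399986676201/176721967953828864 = 0.09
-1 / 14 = -0.07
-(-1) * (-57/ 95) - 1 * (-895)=4472/ 5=894.40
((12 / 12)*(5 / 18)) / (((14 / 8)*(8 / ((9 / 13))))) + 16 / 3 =5839 / 1092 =5.35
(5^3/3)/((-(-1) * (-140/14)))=-4.17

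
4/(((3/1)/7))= 28/3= 9.33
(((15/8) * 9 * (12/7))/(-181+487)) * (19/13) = 855/6188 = 0.14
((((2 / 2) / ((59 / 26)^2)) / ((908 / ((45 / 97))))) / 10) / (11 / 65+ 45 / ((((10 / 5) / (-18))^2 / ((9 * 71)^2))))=98865 / 14830104663400972208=0.00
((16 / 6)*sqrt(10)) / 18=4*sqrt(10) / 27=0.47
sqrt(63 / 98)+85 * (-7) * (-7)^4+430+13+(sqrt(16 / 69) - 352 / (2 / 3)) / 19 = -27135416 / 19+4 * sqrt(69) / 1311+3 * sqrt(14) / 14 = -1428178.96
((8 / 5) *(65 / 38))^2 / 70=1352 / 12635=0.11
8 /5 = 1.60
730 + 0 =730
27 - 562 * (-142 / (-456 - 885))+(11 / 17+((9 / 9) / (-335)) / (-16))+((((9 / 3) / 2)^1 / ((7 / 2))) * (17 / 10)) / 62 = -168914301083 / 5303129328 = -31.85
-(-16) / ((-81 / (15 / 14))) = -40 / 189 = -0.21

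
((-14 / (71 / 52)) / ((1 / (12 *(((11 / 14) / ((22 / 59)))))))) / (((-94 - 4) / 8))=73632 / 3479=21.16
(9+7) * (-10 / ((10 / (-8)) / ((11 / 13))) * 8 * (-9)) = -101376 / 13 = -7798.15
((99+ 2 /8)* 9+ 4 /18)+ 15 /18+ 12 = 906.31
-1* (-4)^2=-16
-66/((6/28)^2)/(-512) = 539/192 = 2.81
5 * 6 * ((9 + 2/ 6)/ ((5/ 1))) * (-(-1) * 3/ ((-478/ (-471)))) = 39564/ 239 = 165.54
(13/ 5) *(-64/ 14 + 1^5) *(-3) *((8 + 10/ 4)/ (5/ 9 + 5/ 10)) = 5265/ 19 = 277.11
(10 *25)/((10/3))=75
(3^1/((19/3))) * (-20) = -180/19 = -9.47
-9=-9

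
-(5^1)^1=-5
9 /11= 0.82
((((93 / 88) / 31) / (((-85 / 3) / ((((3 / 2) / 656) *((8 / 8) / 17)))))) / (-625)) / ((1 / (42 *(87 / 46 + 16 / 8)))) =0.00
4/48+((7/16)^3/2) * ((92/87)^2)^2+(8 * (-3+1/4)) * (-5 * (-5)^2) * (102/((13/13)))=514233143494159/1833272352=280500.14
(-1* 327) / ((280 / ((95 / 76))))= -327 / 224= -1.46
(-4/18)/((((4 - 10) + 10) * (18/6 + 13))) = -1/288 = -0.00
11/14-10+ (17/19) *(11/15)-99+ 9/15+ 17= -358933/3990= -89.96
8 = 8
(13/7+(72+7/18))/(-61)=-9355/7686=-1.22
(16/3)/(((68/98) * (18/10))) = 1960/459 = 4.27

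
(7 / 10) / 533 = 0.00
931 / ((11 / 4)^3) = 59584 / 1331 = 44.77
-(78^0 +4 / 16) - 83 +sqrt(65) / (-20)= -337 / 4 - sqrt(65) / 20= -84.65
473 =473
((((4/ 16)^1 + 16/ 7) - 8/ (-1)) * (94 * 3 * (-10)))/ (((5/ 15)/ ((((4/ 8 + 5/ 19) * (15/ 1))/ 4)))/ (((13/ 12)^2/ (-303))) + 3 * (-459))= 36144875/ 1711787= 21.12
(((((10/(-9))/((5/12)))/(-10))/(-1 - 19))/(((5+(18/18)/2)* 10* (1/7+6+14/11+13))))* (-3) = 7/196500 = 0.00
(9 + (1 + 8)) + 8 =26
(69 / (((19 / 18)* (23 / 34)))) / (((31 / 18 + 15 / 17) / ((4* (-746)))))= -1676458944 / 15143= -110708.51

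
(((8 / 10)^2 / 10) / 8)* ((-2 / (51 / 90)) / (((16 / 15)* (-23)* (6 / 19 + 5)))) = 171 / 789820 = 0.00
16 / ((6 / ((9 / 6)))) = 4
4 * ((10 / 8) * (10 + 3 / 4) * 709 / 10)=30487 / 8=3810.88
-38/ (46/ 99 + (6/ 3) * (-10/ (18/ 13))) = 1881/ 692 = 2.72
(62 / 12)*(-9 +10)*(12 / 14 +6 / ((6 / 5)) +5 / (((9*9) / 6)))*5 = 182435 / 1134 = 160.88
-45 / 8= -5.62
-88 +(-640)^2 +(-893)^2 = 1206961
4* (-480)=-1920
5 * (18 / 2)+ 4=49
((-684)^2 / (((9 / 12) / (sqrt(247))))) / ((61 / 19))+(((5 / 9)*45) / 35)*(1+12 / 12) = 10 / 7+11852352*sqrt(247) / 61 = 3053679.02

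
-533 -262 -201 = -996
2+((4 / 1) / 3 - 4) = -2 / 3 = -0.67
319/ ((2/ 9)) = 2871/ 2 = 1435.50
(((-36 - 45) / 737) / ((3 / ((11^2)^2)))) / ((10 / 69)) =-3700.97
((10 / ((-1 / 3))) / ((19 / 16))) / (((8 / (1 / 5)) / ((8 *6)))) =-576 / 19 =-30.32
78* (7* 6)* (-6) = -19656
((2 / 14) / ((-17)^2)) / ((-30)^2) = 0.00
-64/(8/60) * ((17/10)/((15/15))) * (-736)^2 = -442023936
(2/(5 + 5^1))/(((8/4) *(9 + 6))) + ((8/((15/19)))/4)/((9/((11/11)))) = 389/1350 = 0.29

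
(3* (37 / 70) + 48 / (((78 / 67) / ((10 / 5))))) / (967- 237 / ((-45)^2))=10325205 / 118781572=0.09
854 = 854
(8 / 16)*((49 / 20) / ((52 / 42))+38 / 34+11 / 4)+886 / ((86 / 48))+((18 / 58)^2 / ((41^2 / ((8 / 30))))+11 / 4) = 500.18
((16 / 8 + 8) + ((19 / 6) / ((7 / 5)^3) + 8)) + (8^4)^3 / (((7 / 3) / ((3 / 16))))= 11364483504635 / 2058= 5522100828.30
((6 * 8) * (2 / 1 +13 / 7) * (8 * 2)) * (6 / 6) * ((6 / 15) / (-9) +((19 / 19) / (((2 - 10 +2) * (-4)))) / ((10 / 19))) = 720 / 7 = 102.86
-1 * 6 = -6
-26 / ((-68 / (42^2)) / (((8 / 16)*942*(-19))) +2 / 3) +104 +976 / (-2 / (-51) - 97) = 714718045462 / 13010408735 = 54.93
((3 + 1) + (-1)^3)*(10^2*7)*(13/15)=1820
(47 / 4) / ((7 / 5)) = 235 / 28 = 8.39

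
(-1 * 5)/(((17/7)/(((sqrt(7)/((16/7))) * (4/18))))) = -0.53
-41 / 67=-0.61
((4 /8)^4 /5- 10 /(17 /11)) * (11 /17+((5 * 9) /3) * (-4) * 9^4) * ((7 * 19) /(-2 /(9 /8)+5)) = 104935080.78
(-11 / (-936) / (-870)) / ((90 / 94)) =-517 / 36644400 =-0.00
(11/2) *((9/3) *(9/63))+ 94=1349/14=96.36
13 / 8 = 1.62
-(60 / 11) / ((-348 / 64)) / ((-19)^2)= 320 / 115159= 0.00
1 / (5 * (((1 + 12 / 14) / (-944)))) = -6608 / 65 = -101.66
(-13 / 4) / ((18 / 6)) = -13 / 12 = -1.08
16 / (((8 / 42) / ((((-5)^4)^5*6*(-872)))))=-41912841796875000000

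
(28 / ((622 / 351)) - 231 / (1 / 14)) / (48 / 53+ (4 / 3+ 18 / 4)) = -318273480 / 666473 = -477.55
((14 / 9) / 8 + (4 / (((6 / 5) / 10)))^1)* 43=1441.69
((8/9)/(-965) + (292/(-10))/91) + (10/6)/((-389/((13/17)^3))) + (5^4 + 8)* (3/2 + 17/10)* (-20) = -12238402449462355/302090853519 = -40512.32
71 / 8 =8.88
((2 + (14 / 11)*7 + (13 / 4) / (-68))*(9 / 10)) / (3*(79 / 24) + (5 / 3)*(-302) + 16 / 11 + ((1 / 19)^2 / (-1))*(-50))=-316748259 / 15938087860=-0.02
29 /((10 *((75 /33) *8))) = 319 /2000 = 0.16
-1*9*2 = -18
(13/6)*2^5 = 208/3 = 69.33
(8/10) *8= 32/5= 6.40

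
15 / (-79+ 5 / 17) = -0.19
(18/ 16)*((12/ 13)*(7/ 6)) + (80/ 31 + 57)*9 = 866349/ 1612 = 537.44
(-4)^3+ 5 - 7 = -66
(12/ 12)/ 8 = 1/ 8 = 0.12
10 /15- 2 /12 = 1 /2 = 0.50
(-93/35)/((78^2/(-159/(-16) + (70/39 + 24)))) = -691207/44291520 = -0.02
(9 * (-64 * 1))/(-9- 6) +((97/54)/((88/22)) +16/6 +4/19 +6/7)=6116681/143640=42.58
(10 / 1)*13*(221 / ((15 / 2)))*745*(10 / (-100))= -285384.67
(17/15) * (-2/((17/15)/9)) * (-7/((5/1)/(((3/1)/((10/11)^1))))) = 2079/25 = 83.16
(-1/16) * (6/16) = -3/128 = -0.02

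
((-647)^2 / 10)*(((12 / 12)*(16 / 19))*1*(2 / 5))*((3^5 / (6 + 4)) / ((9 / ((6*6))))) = 1370569.93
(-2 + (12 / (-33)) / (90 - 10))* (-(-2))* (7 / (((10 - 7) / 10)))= -1029 / 11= -93.55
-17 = -17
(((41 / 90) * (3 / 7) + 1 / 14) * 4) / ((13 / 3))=16 / 65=0.25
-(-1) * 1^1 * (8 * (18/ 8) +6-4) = 20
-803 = -803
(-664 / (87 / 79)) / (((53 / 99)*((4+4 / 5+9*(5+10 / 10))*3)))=-1442540 / 225939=-6.38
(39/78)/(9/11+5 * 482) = 11/53038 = 0.00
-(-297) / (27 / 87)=957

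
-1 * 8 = -8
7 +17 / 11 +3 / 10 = 973 / 110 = 8.85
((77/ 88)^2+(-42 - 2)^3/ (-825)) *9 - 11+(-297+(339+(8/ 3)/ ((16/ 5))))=4646419/ 4800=968.00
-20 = -20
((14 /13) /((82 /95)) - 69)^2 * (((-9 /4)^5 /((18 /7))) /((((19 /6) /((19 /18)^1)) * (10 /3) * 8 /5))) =-233954388423 /36363392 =-6433.79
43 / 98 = 0.44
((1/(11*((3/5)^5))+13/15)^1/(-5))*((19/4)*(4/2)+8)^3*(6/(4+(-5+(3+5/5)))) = -11665430/2673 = -4364.17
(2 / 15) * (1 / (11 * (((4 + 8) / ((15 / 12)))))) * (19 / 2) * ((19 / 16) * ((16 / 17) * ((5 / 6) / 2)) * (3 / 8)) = 1805 / 861696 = 0.00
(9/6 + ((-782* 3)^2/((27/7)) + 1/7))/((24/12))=59929421/84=713445.49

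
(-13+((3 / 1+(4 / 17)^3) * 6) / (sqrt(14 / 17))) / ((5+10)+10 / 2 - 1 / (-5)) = -65 / 101+222045 * sqrt(238) / 3473491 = 0.34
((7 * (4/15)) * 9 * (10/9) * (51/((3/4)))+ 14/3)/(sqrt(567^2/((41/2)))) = 91 * sqrt(82)/81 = 10.17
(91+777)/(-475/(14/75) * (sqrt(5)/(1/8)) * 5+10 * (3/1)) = -465500 * sqrt(5)/272933463 - 686/1364667315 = -0.00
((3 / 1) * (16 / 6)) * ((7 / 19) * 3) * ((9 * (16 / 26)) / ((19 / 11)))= 133056 / 4693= 28.35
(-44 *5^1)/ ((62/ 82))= -9020/ 31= -290.97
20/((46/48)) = 480/23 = 20.87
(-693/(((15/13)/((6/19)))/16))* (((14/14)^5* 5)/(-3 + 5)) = -144144/19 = -7586.53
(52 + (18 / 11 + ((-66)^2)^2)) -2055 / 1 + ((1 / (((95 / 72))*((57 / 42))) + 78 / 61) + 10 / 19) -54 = 22978859878643 / 1211155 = 18972683.00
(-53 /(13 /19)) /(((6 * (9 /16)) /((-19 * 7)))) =1071448 /351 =3052.56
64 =64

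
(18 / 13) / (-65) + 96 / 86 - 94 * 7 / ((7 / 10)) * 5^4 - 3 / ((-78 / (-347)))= -42694515293 / 72670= -587512.25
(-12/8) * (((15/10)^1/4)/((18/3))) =-0.09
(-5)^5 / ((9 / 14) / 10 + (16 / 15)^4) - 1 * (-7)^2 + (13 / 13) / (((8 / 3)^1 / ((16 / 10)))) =-22614561686 / 9630665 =-2348.18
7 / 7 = 1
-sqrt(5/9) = -sqrt(5)/3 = -0.75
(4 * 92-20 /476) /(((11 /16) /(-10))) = -7005920 /1309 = -5352.12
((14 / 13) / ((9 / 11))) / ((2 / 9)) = 77 / 13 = 5.92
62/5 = 12.40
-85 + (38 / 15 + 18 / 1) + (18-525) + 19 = -8287 / 15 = -552.47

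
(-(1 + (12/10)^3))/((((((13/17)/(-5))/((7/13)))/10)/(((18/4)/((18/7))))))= 168.08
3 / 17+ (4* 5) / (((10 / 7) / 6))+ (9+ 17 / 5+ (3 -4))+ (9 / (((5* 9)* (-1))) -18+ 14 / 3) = 20921 / 255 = 82.04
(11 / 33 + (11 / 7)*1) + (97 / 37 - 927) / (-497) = 207686 / 55167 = 3.76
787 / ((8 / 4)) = 787 / 2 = 393.50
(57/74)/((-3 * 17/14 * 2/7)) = -0.74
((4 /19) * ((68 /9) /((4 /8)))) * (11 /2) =2992 /171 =17.50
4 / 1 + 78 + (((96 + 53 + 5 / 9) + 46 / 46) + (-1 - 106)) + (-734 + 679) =635 / 9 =70.56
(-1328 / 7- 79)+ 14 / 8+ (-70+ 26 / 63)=-84811 / 252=-336.55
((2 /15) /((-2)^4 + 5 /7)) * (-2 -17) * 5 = -266 /351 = -0.76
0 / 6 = 0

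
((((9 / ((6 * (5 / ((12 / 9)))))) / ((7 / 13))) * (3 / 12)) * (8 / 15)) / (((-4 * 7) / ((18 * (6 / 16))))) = -117 / 4900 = -0.02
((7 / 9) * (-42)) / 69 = -98 / 207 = -0.47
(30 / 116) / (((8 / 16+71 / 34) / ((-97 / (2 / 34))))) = -420495 / 2552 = -164.77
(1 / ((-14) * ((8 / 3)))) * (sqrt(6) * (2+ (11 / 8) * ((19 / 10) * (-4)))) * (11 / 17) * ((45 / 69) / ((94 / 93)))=1555983 * sqrt(6) / 16465792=0.23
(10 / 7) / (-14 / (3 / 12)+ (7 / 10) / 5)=-0.03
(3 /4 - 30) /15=-1.95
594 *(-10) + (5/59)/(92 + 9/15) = -162262955/27317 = -5940.00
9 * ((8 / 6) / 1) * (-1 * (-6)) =72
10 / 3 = 3.33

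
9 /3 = 3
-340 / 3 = -113.33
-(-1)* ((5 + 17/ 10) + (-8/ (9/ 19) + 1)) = -827/ 90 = -9.19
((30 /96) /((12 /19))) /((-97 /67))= -6365 /18624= -0.34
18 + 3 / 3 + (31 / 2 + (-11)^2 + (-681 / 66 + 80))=225.18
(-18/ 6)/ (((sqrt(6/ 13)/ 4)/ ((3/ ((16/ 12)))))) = -9 * sqrt(78)/ 2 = -39.74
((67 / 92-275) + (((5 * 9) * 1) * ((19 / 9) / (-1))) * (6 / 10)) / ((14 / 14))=-30477 / 92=-331.27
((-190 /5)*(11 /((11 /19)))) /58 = -361 /29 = -12.45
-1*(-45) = 45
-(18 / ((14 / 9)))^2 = -6561 / 49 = -133.90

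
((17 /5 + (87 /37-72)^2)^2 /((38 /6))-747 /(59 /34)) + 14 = 195402857981862448 /52523362025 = 3720303.70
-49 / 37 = -1.32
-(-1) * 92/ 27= 3.41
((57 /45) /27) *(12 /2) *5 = 38 /27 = 1.41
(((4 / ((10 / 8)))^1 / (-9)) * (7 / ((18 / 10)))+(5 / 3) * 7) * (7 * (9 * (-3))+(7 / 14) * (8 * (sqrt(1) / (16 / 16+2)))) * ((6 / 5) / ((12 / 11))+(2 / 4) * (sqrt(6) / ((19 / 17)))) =-4237.84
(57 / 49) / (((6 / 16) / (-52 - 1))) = -8056 / 49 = -164.41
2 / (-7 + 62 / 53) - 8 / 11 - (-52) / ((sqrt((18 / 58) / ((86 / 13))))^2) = 11291894 / 10197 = 1107.37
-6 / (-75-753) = 1 / 138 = 0.01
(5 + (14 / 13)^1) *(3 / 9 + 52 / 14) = 6715 / 273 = 24.60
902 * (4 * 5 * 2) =36080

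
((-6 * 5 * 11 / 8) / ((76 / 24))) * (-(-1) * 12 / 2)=-1485 / 19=-78.16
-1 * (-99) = 99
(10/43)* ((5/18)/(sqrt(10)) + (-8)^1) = -80/43 + 5* sqrt(10)/774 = -1.84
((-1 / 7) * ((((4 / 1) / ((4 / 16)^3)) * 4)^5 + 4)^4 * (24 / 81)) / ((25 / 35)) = -12855504354072104892040363102567631941756995971832276949403648 / 135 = -95225958178311888089187880000000000000000000000000000000000.00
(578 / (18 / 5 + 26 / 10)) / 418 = 1445 / 6479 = 0.22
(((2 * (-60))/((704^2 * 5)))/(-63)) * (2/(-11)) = -1/7155456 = -0.00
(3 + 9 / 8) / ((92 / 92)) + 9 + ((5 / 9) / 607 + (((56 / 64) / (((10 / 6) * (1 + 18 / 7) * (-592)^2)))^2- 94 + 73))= -5283456211099529950033 / 670993058562048000000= -7.87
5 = 5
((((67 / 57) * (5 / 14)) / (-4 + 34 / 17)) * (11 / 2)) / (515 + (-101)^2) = -3685 / 34205472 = -0.00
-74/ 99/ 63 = -74/ 6237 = -0.01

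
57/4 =14.25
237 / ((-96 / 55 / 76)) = -82555 / 8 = -10319.38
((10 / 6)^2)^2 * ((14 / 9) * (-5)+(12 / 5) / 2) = -37000 / 729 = -50.75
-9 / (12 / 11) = -33 / 4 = -8.25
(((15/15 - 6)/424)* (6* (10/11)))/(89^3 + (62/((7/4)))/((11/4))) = -35/383604142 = -0.00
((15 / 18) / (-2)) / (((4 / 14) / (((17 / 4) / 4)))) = -595 / 384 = -1.55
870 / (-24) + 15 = -21.25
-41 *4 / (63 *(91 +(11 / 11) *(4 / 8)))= -328 / 11529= -0.03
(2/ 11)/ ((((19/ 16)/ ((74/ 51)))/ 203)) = 480704/ 10659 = 45.10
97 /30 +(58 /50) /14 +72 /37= 102217 /19425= 5.26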